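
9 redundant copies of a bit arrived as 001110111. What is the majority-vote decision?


Ones: 6 out of 9
Threshold: 5

1 (6/9 voted 1)


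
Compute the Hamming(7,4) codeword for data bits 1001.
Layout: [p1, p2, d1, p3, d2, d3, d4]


Parity bits: p1=0, p2=0, p3=1

0011001


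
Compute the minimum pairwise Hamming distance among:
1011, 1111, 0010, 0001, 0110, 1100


Comparing all pairs, minimum distance: 1
Can detect 0 errors, correct 0 errors

1


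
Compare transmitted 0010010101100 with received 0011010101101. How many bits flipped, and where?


XOR: 0001000000001

2 error(s) at position(s): 3, 12


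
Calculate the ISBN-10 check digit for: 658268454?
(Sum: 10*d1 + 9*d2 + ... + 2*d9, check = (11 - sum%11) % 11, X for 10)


Weighted sum: 298
298 mod 11 = 1

Check digit: X


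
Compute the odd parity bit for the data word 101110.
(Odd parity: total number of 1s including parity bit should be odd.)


Number of 1s in data: 4
Parity bit: 1

1


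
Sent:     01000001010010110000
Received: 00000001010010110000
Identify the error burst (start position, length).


XOR: 01000000000000000000

Burst at position 1, length 1


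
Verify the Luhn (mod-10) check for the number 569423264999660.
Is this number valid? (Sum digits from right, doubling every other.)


Luhn sum = 78
78 mod 10 = 8

Invalid (Luhn sum mod 10 = 8)


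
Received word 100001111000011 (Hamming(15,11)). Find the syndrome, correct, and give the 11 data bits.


Syndrome = 0: no error detected

Data: 00111000011 (no errors)


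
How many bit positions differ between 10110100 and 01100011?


XOR: 11010111
Count of 1s: 6

6


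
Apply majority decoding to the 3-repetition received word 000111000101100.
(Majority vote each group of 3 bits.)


Groups: 000, 111, 000, 101, 100
Majority votes: 01010

01010


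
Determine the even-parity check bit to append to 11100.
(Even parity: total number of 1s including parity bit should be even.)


Number of 1s in data: 3
Parity bit: 1

1


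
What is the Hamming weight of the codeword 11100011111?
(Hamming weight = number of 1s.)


Counting 1s in 11100011111

8


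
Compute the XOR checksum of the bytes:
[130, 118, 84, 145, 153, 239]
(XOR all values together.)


XOR chain: 130 ^ 118 ^ 84 ^ 145 ^ 153 ^ 239 = 71

71


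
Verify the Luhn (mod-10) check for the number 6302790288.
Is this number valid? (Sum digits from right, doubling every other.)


Luhn sum = 39
39 mod 10 = 9

Invalid (Luhn sum mod 10 = 9)


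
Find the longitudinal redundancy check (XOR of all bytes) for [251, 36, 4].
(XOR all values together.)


XOR chain: 251 ^ 36 ^ 4 = 219

219


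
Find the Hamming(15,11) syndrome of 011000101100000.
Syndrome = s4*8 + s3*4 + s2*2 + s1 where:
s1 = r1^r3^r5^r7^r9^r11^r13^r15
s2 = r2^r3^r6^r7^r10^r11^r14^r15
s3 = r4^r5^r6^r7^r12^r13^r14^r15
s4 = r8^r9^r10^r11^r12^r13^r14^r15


s1=1, s2=0, s3=1, s4=0

Syndrome = 5 (error at position 5)


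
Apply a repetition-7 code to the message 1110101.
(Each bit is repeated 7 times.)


Each bit -> 7 copies

1111111111111111111110000000111111100000001111111


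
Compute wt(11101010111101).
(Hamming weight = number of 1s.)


Counting 1s in 11101010111101

10


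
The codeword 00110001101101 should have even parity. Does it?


Number of 1s: 7

No, parity error (7 ones)


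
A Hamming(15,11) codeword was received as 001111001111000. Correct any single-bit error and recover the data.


Syndrome = 0: no error detected

Data: 11101111000 (no errors)


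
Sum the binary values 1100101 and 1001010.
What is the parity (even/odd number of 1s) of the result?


1100101 = 101
1001010 = 74
Sum = 175 = 10101111
1s count = 6

even parity (6 ones in 10101111)


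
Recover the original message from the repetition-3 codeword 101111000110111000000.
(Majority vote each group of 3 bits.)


Groups: 101, 111, 000, 110, 111, 000, 000
Majority votes: 1101100

1101100


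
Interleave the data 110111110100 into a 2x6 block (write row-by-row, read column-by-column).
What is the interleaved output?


Matrix:
  110111
  110100
Read columns: 111100111010

111100111010


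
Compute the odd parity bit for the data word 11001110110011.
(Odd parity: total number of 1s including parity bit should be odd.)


Number of 1s in data: 9
Parity bit: 0

0


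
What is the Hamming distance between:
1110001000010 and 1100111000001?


XOR: 0010110000011
Count of 1s: 5

5


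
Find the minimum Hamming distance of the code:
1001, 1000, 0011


Comparing all pairs, minimum distance: 1
Can detect 0 errors, correct 0 errors

1


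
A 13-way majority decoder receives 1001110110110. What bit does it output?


Ones: 8 out of 13
Threshold: 7

1 (8/13 voted 1)


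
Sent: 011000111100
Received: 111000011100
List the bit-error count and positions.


XOR: 100000100000

2 error(s) at position(s): 0, 6


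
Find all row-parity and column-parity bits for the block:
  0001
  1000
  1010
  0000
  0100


Row parities: 11001
Column parities: 0111

Row P: 11001, Col P: 0111, Corner: 1


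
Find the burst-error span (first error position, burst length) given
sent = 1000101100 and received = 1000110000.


XOR: 0000011100

Burst at position 5, length 3


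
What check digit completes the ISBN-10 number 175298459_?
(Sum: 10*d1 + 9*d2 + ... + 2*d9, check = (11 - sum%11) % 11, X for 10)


Weighted sum: 270
270 mod 11 = 6

Check digit: 5


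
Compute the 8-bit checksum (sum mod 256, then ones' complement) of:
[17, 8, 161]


Sum = 186 mod 256 = 186
Complement = 69

69


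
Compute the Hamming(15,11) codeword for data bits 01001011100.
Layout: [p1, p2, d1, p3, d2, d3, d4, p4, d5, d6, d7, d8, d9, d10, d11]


Parity bits: p1=0, p2=1, p3=1, p4=0

010110001011100


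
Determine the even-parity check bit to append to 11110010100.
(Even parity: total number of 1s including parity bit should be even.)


Number of 1s in data: 6
Parity bit: 0

0


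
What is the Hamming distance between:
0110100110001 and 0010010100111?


XOR: 0100110010110
Count of 1s: 6

6


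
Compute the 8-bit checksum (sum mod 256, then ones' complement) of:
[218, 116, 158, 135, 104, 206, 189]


Sum = 1126 mod 256 = 102
Complement = 153

153


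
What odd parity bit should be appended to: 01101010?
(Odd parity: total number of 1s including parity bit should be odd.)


Number of 1s in data: 4
Parity bit: 1

1


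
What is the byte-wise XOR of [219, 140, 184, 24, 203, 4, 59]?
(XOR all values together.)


XOR chain: 219 ^ 140 ^ 184 ^ 24 ^ 203 ^ 4 ^ 59 = 3

3


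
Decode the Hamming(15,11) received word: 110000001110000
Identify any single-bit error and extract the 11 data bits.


Syndrome = 11: error at position 11

Data: 00001100000 (corrected bit 11)


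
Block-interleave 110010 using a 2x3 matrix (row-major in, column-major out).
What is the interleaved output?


Matrix:
  110
  010
Read columns: 101100

101100


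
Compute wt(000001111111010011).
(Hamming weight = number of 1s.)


Counting 1s in 000001111111010011

10


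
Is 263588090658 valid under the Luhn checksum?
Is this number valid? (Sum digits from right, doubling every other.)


Luhn sum = 60
60 mod 10 = 0

Valid (Luhn sum mod 10 = 0)


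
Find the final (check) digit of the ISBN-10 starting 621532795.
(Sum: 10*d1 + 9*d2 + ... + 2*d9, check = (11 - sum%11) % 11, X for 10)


Weighted sum: 214
214 mod 11 = 5

Check digit: 6


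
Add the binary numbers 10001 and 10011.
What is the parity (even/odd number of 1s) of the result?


10001 = 17
10011 = 19
Sum = 36 = 100100
1s count = 2

even parity (2 ones in 100100)


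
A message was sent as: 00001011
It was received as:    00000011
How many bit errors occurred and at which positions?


XOR: 00001000

1 error(s) at position(s): 4


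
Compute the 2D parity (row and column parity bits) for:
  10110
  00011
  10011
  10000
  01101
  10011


Row parities: 101111
Column parities: 01000

Row P: 101111, Col P: 01000, Corner: 1


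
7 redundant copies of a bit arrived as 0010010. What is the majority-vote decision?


Ones: 2 out of 7
Threshold: 4

0 (2/7 voted 1)


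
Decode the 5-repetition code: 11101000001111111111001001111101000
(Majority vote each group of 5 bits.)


Groups: 11101, 00000, 11111, 11111, 00100, 11111, 01000
Majority votes: 1011010

1011010


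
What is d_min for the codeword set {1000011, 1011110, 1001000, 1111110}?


Comparing all pairs, minimum distance: 1
Can detect 0 errors, correct 0 errors

1


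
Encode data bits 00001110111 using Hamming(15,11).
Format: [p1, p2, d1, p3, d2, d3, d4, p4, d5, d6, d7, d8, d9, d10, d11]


Parity bits: p1=0, p2=0, p3=1, p4=0

000100001110111


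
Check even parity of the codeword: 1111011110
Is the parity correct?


Number of 1s: 8

Yes, parity is correct (8 ones)


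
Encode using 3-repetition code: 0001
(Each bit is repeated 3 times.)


Each bit -> 3 copies

000000000111


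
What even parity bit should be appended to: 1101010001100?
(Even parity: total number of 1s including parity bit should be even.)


Number of 1s in data: 6
Parity bit: 0

0


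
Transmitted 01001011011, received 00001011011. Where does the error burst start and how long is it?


XOR: 01000000000

Burst at position 1, length 1


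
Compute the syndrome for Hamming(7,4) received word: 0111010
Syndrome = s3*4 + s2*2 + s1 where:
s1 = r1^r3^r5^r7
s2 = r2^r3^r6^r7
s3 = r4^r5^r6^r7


s1=1, s2=1, s3=0

Syndrome = 3 (error at position 3)


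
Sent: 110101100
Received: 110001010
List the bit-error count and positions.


XOR: 000100110

3 error(s) at position(s): 3, 6, 7


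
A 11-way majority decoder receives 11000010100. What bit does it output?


Ones: 4 out of 11
Threshold: 6

0 (4/11 voted 1)


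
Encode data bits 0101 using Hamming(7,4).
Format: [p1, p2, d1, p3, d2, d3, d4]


Parity bits: p1=0, p2=1, p3=0

0100101


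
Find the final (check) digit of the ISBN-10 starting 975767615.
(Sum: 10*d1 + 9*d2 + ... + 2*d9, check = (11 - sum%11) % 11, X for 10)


Weighted sum: 350
350 mod 11 = 9

Check digit: 2


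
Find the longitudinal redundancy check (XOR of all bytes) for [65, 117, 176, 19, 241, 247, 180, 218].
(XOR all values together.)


XOR chain: 65 ^ 117 ^ 176 ^ 19 ^ 241 ^ 247 ^ 180 ^ 218 = 255

255


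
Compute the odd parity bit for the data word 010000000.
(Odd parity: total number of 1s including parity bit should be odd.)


Number of 1s in data: 1
Parity bit: 0

0


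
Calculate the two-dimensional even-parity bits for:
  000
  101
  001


Row parities: 001
Column parities: 100

Row P: 001, Col P: 100, Corner: 1


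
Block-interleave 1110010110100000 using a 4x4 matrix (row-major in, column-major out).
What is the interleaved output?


Matrix:
  1110
  0101
  1010
  0000
Read columns: 1010110010100100

1010110010100100


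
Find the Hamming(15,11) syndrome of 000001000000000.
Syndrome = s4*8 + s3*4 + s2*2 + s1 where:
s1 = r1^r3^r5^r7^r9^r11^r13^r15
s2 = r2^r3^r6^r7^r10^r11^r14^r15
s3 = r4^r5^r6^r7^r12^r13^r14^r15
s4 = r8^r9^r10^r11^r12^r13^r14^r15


s1=0, s2=1, s3=1, s4=0

Syndrome = 6 (error at position 6)


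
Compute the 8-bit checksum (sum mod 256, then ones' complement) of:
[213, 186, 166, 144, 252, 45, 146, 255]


Sum = 1407 mod 256 = 127
Complement = 128

128


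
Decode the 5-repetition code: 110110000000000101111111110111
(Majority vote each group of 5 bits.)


Groups: 11011, 00000, 00000, 10111, 11111, 10111
Majority votes: 100111

100111


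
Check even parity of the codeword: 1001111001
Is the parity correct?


Number of 1s: 6

Yes, parity is correct (6 ones)


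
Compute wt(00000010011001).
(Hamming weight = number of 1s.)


Counting 1s in 00000010011001

4


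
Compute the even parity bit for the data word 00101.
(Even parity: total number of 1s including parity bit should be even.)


Number of 1s in data: 2
Parity bit: 0

0


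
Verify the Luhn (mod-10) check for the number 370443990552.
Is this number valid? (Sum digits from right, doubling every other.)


Luhn sum = 54
54 mod 10 = 4

Invalid (Luhn sum mod 10 = 4)


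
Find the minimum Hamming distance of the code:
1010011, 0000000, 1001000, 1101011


Comparing all pairs, minimum distance: 2
Can detect 1 errors, correct 0 errors

2


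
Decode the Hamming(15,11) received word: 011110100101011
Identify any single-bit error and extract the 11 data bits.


Syndrome = 0: no error detected

Data: 11010101011 (no errors)


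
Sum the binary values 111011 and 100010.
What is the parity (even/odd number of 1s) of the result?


111011 = 59
100010 = 34
Sum = 93 = 1011101
1s count = 5

odd parity (5 ones in 1011101)


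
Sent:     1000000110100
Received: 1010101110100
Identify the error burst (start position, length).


XOR: 0010101000000

Burst at position 2, length 5


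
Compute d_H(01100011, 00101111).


XOR: 01001100
Count of 1s: 3

3


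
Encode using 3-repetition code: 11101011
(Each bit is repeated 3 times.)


Each bit -> 3 copies

111111111000111000111111


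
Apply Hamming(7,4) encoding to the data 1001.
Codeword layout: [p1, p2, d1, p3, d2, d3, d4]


Parity bits: p1=0, p2=0, p3=1

0011001


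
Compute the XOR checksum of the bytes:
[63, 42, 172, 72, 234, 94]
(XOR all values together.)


XOR chain: 63 ^ 42 ^ 172 ^ 72 ^ 234 ^ 94 = 69

69


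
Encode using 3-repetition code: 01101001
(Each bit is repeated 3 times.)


Each bit -> 3 copies

000111111000111000000111


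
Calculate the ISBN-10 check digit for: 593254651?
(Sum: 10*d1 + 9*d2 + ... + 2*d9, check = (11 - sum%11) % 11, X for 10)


Weighted sum: 260
260 mod 11 = 7

Check digit: 4


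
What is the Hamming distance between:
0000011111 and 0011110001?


XOR: 0011101110
Count of 1s: 6

6


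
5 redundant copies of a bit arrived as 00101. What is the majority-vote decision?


Ones: 2 out of 5
Threshold: 3

0 (2/5 voted 1)


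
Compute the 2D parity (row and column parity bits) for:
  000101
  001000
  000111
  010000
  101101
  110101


Row parities: 011100
Column parities: 000010

Row P: 011100, Col P: 000010, Corner: 1


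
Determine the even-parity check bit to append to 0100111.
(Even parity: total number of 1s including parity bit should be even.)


Number of 1s in data: 4
Parity bit: 0

0


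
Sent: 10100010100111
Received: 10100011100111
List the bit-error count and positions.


XOR: 00000001000000

1 error(s) at position(s): 7


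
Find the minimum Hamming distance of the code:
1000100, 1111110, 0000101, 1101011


Comparing all pairs, minimum distance: 2
Can detect 1 errors, correct 0 errors

2


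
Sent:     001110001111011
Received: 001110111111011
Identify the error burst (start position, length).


XOR: 000000110000000

Burst at position 6, length 2


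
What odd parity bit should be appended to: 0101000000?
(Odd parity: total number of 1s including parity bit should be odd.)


Number of 1s in data: 2
Parity bit: 1

1


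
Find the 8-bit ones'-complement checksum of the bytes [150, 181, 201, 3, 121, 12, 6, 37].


Sum = 711 mod 256 = 199
Complement = 56

56


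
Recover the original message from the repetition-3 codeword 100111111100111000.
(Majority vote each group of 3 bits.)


Groups: 100, 111, 111, 100, 111, 000
Majority votes: 011010

011010


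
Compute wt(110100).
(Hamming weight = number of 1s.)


Counting 1s in 110100

3


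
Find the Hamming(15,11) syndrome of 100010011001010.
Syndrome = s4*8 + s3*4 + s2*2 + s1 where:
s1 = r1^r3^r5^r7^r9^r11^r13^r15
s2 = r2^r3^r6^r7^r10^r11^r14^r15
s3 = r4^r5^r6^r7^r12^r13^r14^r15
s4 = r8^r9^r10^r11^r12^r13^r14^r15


s1=1, s2=1, s3=1, s4=0

Syndrome = 7 (error at position 7)


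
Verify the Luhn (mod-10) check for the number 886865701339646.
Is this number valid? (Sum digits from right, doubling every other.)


Luhn sum = 81
81 mod 10 = 1

Invalid (Luhn sum mod 10 = 1)


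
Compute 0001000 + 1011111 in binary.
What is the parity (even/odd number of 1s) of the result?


0001000 = 8
1011111 = 95
Sum = 103 = 1100111
1s count = 5

odd parity (5 ones in 1100111)


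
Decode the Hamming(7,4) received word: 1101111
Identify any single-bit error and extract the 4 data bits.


Syndrome = 3: error at position 3

Data: 1111 (corrected bit 3)


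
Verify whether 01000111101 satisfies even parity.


Number of 1s: 6

Yes, parity is correct (6 ones)


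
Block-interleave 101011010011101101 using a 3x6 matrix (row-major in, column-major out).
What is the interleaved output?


Matrix:
  101011
  010011
  101101
Read columns: 101010101001110111

101010101001110111


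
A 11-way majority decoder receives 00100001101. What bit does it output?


Ones: 4 out of 11
Threshold: 6

0 (4/11 voted 1)


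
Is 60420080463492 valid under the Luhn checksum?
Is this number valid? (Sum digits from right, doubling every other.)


Luhn sum = 55
55 mod 10 = 5

Invalid (Luhn sum mod 10 = 5)


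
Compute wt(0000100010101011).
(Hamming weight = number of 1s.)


Counting 1s in 0000100010101011

6


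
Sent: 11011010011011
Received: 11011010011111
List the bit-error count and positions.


XOR: 00000000000100

1 error(s) at position(s): 11


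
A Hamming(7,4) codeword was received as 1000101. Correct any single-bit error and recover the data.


Syndrome = 3: error at position 3

Data: 1101 (corrected bit 3)


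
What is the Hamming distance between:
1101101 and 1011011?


XOR: 0110110
Count of 1s: 4

4


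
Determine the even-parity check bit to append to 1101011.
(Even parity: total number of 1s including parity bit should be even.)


Number of 1s in data: 5
Parity bit: 1

1


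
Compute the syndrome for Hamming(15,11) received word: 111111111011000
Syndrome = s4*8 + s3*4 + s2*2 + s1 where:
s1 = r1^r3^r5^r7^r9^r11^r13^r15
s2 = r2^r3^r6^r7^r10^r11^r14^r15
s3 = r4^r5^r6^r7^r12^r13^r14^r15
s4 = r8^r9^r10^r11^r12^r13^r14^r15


s1=0, s2=1, s3=1, s4=0

Syndrome = 6 (error at position 6)


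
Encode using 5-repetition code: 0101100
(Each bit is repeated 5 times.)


Each bit -> 5 copies

00000111110000011111111110000000000


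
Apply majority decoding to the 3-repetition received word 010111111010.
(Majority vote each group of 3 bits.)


Groups: 010, 111, 111, 010
Majority votes: 0110

0110


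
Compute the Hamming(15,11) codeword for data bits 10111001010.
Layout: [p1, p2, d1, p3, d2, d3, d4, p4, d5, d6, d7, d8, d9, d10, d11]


Parity bits: p1=1, p2=0, p3=0, p4=1

101001111001010


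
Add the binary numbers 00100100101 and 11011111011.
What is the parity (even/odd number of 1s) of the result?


00100100101 = 293
11011111011 = 1787
Sum = 2080 = 100000100000
1s count = 2

even parity (2 ones in 100000100000)


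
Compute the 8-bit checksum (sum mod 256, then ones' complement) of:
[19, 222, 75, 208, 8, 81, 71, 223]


Sum = 907 mod 256 = 139
Complement = 116

116


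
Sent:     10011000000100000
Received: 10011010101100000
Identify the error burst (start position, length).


XOR: 00000010101000000

Burst at position 6, length 5


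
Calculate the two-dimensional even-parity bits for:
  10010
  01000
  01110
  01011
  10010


Row parities: 01110
Column parities: 01101

Row P: 01110, Col P: 01101, Corner: 1


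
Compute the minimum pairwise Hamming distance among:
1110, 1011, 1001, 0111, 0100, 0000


Comparing all pairs, minimum distance: 1
Can detect 0 errors, correct 0 errors

1


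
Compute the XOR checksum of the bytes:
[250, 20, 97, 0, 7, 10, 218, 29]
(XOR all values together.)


XOR chain: 250 ^ 20 ^ 97 ^ 0 ^ 7 ^ 10 ^ 218 ^ 29 = 69

69


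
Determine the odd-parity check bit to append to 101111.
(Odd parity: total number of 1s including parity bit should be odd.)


Number of 1s in data: 5
Parity bit: 0

0


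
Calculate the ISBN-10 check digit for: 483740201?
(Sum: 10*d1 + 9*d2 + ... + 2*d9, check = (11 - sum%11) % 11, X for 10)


Weighted sum: 219
219 mod 11 = 10

Check digit: 1


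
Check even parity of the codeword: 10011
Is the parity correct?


Number of 1s: 3

No, parity error (3 ones)


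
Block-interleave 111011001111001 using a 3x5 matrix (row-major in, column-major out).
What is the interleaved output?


Matrix:
  11101
  10011
  11001
Read columns: 111101100010111

111101100010111


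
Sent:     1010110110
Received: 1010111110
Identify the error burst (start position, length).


XOR: 0000001000

Burst at position 6, length 1


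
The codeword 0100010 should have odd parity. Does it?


Number of 1s: 2

No, parity error (2 ones)


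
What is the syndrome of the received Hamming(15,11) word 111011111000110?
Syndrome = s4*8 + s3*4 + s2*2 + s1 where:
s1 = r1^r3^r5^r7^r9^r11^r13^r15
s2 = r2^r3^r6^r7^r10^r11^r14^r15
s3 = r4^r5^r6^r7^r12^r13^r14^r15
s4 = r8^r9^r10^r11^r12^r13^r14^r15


s1=0, s2=1, s3=1, s4=0

Syndrome = 6 (error at position 6)


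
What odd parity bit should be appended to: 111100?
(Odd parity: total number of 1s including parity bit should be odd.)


Number of 1s in data: 4
Parity bit: 1

1


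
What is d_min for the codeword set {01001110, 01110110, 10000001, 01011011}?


Comparing all pairs, minimum distance: 3
Can detect 2 errors, correct 1 errors

3


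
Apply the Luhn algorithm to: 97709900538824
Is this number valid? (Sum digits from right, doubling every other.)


Luhn sum = 66
66 mod 10 = 6

Invalid (Luhn sum mod 10 = 6)


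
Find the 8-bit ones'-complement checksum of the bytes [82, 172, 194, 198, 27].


Sum = 673 mod 256 = 161
Complement = 94

94


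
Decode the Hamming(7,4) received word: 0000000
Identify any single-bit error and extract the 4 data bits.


Syndrome = 0: no error detected

Data: 0000 (no errors)


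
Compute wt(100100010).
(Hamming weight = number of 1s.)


Counting 1s in 100100010

3


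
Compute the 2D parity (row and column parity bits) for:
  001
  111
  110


Row parities: 110
Column parities: 000

Row P: 110, Col P: 000, Corner: 0


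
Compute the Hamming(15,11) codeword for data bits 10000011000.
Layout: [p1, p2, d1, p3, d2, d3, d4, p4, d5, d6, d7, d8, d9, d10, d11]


Parity bits: p1=0, p2=0, p3=1, p4=0

001100000011000


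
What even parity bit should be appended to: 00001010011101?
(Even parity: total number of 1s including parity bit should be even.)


Number of 1s in data: 6
Parity bit: 0

0


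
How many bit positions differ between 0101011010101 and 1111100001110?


XOR: 1010111011011
Count of 1s: 9

9


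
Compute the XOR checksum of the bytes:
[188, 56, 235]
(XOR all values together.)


XOR chain: 188 ^ 56 ^ 235 = 111

111


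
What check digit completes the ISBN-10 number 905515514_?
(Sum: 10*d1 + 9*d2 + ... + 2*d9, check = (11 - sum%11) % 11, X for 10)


Weighted sum: 227
227 mod 11 = 7

Check digit: 4


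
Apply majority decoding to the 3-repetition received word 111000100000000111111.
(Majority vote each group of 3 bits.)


Groups: 111, 000, 100, 000, 000, 111, 111
Majority votes: 1000011

1000011


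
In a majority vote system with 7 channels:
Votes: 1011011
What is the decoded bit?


Ones: 5 out of 7
Threshold: 4

1 (5/7 voted 1)


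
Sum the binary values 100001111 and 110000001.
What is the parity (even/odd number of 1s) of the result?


100001111 = 271
110000001 = 385
Sum = 656 = 1010010000
1s count = 3

odd parity (3 ones in 1010010000)


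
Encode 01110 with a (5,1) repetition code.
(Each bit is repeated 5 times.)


Each bit -> 5 copies

0000011111111111111100000


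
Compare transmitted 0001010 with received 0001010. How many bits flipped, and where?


XOR: 0000000

0 errors (received matches sent)


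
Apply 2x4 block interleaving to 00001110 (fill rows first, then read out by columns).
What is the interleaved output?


Matrix:
  0000
  1110
Read columns: 01010100

01010100


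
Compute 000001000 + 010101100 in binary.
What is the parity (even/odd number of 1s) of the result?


000001000 = 8
010101100 = 172
Sum = 180 = 10110100
1s count = 4

even parity (4 ones in 10110100)


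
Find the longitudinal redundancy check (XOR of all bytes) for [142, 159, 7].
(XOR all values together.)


XOR chain: 142 ^ 159 ^ 7 = 22

22


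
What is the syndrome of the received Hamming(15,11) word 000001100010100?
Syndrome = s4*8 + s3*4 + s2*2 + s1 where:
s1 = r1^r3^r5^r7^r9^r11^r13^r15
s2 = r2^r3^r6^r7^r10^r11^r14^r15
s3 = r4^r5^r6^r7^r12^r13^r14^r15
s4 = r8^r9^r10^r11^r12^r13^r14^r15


s1=1, s2=1, s3=1, s4=0

Syndrome = 7 (error at position 7)


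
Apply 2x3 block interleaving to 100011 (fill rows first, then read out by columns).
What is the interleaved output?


Matrix:
  100
  011
Read columns: 100101

100101


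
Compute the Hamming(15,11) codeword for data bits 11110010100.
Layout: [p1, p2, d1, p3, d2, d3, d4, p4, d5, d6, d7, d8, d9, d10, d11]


Parity bits: p1=1, p2=0, p3=0, p4=0

101011100010100


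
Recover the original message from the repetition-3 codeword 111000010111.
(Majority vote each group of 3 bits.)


Groups: 111, 000, 010, 111
Majority votes: 1001

1001


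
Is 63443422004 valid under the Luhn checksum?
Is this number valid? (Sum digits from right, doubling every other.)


Luhn sum = 45
45 mod 10 = 5

Invalid (Luhn sum mod 10 = 5)


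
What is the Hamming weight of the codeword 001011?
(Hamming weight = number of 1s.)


Counting 1s in 001011

3


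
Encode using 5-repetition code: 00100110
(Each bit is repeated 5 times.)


Each bit -> 5 copies

0000000000111110000000000111111111100000


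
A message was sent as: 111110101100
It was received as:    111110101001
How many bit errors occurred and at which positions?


XOR: 000000000101

2 error(s) at position(s): 9, 11


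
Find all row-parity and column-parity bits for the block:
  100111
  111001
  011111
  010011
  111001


Row parities: 00110
Column parities: 101011

Row P: 00110, Col P: 101011, Corner: 0


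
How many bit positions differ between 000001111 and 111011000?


XOR: 111010111
Count of 1s: 7

7


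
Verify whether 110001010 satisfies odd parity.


Number of 1s: 4

No, parity error (4 ones)


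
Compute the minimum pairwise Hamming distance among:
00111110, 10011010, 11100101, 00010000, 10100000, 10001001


Comparing all pairs, minimum distance: 3
Can detect 2 errors, correct 1 errors

3


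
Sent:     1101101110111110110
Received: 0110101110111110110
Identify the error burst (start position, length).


XOR: 1011000000000000000

Burst at position 0, length 4


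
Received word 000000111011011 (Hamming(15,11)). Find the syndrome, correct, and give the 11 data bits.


Syndrome = 0: no error detected

Data: 00011011011 (no errors)


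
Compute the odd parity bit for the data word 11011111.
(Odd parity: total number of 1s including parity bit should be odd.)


Number of 1s in data: 7
Parity bit: 0

0


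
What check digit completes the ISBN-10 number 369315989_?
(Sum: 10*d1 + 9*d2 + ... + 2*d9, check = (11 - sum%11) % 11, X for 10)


Weighted sum: 286
286 mod 11 = 0

Check digit: 0


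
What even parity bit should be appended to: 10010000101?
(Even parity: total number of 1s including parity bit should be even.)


Number of 1s in data: 4
Parity bit: 0

0


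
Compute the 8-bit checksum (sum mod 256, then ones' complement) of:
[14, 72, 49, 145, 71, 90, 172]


Sum = 613 mod 256 = 101
Complement = 154

154


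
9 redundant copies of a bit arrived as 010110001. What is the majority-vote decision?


Ones: 4 out of 9
Threshold: 5

0 (4/9 voted 1)


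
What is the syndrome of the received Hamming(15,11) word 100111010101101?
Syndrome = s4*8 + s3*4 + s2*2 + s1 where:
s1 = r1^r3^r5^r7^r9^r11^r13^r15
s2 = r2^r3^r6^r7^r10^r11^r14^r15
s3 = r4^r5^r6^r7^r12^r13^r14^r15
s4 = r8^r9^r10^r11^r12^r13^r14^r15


s1=0, s2=1, s3=0, s4=1

Syndrome = 10 (error at position 10)


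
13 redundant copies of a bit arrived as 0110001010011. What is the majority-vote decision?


Ones: 6 out of 13
Threshold: 7

0 (6/13 voted 1)


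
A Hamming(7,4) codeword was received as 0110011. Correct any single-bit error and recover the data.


Syndrome = 0: no error detected

Data: 1011 (no errors)


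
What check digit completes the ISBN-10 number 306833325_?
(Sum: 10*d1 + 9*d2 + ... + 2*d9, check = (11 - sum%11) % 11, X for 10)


Weighted sum: 195
195 mod 11 = 8

Check digit: 3


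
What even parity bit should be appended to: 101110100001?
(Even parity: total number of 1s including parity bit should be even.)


Number of 1s in data: 6
Parity bit: 0

0


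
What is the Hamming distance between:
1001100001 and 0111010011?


XOR: 1110110010
Count of 1s: 6

6


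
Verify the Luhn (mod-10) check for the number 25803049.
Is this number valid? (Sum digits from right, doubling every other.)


Luhn sum = 39
39 mod 10 = 9

Invalid (Luhn sum mod 10 = 9)


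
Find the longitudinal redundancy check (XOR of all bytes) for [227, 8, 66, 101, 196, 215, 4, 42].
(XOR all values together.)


XOR chain: 227 ^ 8 ^ 66 ^ 101 ^ 196 ^ 215 ^ 4 ^ 42 = 241

241


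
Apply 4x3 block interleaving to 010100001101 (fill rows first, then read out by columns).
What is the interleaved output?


Matrix:
  010
  100
  001
  101
Read columns: 010110000011

010110000011


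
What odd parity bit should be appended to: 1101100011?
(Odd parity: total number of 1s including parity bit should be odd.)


Number of 1s in data: 6
Parity bit: 1

1


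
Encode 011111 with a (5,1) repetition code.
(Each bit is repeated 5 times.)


Each bit -> 5 copies

000001111111111111111111111111


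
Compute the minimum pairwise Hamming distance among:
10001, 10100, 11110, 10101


Comparing all pairs, minimum distance: 1
Can detect 0 errors, correct 0 errors

1


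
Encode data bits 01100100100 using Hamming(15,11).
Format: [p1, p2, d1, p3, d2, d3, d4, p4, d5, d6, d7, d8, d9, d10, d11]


Parity bits: p1=0, p2=0, p3=1, p4=0

000111000100100


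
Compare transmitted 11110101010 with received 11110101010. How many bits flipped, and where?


XOR: 00000000000

0 errors (received matches sent)


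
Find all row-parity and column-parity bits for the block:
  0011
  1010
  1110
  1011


Row parities: 0011
Column parities: 1100

Row P: 0011, Col P: 1100, Corner: 0


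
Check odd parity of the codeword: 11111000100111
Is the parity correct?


Number of 1s: 9

Yes, parity is correct (9 ones)


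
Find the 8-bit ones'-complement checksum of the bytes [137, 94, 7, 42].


Sum = 280 mod 256 = 24
Complement = 231

231


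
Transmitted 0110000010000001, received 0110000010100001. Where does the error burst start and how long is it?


XOR: 0000000000100000

Burst at position 10, length 1


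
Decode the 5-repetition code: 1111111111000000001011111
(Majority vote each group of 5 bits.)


Groups: 11111, 11111, 00000, 00010, 11111
Majority votes: 11001

11001


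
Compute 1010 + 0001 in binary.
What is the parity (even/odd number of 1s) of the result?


1010 = 10
0001 = 1
Sum = 11 = 1011
1s count = 3

odd parity (3 ones in 1011)


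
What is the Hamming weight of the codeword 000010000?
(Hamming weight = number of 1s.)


Counting 1s in 000010000

1


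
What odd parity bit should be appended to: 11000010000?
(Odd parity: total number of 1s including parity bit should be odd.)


Number of 1s in data: 3
Parity bit: 0

0


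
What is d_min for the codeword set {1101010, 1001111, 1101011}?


Comparing all pairs, minimum distance: 1
Can detect 0 errors, correct 0 errors

1


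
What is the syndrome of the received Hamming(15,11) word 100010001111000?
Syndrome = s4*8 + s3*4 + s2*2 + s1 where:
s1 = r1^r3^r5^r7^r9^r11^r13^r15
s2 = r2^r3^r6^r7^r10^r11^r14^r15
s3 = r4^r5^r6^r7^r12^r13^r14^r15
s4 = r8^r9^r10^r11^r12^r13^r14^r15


s1=0, s2=0, s3=0, s4=0

Syndrome = 0 (no error)


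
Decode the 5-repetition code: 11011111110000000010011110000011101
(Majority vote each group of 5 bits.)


Groups: 11011, 11111, 00000, 00010, 01111, 00000, 11101
Majority votes: 1100101

1100101


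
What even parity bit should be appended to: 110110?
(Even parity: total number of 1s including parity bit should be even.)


Number of 1s in data: 4
Parity bit: 0

0


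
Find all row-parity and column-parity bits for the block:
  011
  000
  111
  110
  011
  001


Row parities: 001001
Column parities: 000

Row P: 001001, Col P: 000, Corner: 0


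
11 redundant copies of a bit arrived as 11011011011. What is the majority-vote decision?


Ones: 8 out of 11
Threshold: 6

1 (8/11 voted 1)


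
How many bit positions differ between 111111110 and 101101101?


XOR: 010010011
Count of 1s: 4

4


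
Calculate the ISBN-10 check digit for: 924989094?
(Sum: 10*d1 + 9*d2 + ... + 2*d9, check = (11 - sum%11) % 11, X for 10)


Weighted sum: 331
331 mod 11 = 1

Check digit: X


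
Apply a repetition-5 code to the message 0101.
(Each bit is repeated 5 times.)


Each bit -> 5 copies

00000111110000011111


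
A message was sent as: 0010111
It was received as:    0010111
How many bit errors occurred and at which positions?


XOR: 0000000

0 errors (received matches sent)


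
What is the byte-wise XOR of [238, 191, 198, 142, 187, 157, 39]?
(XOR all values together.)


XOR chain: 238 ^ 191 ^ 198 ^ 142 ^ 187 ^ 157 ^ 39 = 24

24


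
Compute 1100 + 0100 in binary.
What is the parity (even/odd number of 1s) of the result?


1100 = 12
0100 = 4
Sum = 16 = 10000
1s count = 1

odd parity (1 ones in 10000)


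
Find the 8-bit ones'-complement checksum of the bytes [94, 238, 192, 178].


Sum = 702 mod 256 = 190
Complement = 65

65


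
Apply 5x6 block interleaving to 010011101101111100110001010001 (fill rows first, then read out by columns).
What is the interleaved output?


Matrix:
  010011
  101101
  111100
  110001
  010001
Read columns: 011101011101100011001000011011

011101011101100011001000011011


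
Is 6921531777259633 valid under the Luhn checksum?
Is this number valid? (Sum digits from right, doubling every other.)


Luhn sum = 75
75 mod 10 = 5

Invalid (Luhn sum mod 10 = 5)


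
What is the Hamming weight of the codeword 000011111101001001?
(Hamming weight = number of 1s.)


Counting 1s in 000011111101001001

9


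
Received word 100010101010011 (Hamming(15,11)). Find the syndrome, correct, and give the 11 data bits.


Syndrome = 0: no error detected

Data: 01011010011 (no errors)


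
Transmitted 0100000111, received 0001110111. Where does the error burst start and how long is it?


XOR: 0101110000

Burst at position 1, length 5


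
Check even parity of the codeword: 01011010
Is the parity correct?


Number of 1s: 4

Yes, parity is correct (4 ones)


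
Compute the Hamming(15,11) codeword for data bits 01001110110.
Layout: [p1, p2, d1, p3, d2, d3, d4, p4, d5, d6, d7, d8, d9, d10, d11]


Parity bits: p1=0, p2=1, p3=1, p4=1

010110011110110


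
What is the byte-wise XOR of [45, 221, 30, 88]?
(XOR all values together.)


XOR chain: 45 ^ 221 ^ 30 ^ 88 = 182

182


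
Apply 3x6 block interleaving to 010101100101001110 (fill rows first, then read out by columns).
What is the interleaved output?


Matrix:
  010101
  100101
  001110
Read columns: 010100001111001110

010100001111001110


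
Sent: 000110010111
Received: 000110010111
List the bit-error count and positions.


XOR: 000000000000

0 errors (received matches sent)


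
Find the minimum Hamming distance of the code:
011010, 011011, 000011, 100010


Comparing all pairs, minimum distance: 1
Can detect 0 errors, correct 0 errors

1


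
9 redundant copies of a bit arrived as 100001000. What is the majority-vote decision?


Ones: 2 out of 9
Threshold: 5

0 (2/9 voted 1)


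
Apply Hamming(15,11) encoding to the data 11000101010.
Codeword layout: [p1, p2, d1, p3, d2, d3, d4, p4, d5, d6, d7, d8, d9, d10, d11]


Parity bits: p1=0, p2=1, p3=1, p4=1

011110010101010


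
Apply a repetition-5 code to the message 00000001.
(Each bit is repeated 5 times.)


Each bit -> 5 copies

0000000000000000000000000000000000011111


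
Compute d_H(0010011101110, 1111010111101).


XOR: 1101001010011
Count of 1s: 7

7


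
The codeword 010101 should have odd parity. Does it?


Number of 1s: 3

Yes, parity is correct (3 ones)


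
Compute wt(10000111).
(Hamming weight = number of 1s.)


Counting 1s in 10000111

4


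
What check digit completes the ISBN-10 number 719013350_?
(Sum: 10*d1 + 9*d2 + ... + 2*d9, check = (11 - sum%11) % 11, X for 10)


Weighted sum: 199
199 mod 11 = 1

Check digit: X


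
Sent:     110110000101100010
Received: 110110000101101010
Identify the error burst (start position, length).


XOR: 000000000000001000

Burst at position 14, length 1


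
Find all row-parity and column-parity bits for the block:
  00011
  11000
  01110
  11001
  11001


Row parities: 00111
Column parities: 10101

Row P: 00111, Col P: 10101, Corner: 1


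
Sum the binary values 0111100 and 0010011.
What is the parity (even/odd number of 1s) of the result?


0111100 = 60
0010011 = 19
Sum = 79 = 1001111
1s count = 5

odd parity (5 ones in 1001111)


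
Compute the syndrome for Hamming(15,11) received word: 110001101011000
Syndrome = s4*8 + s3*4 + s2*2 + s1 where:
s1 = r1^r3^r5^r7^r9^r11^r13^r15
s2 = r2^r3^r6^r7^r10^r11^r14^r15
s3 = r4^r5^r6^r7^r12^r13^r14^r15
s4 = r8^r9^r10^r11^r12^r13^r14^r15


s1=0, s2=0, s3=1, s4=1

Syndrome = 12 (error at position 12)


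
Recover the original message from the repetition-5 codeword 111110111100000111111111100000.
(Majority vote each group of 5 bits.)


Groups: 11111, 01111, 00000, 11111, 11111, 00000
Majority votes: 110110

110110


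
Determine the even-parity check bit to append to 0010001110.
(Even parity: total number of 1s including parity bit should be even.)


Number of 1s in data: 4
Parity bit: 0

0


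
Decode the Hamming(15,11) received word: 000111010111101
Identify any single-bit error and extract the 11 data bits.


Syndrome = 0: no error detected

Data: 01100111101 (no errors)


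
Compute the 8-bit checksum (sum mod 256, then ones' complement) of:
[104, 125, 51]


Sum = 280 mod 256 = 24
Complement = 231

231


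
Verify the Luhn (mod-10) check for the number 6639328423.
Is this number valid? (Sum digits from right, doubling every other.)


Luhn sum = 50
50 mod 10 = 0

Valid (Luhn sum mod 10 = 0)


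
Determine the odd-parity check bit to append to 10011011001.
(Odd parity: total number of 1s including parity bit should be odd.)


Number of 1s in data: 6
Parity bit: 1

1


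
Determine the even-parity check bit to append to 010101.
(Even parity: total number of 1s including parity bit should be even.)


Number of 1s in data: 3
Parity bit: 1

1


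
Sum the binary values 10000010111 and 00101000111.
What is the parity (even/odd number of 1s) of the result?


10000010111 = 1047
00101000111 = 327
Sum = 1374 = 10101011110
1s count = 7

odd parity (7 ones in 10101011110)


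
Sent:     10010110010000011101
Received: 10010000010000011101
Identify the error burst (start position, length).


XOR: 00000110000000000000

Burst at position 5, length 2
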